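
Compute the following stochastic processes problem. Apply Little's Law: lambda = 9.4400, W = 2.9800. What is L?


Little's Law: L = lambda * W
= 9.4400 * 2.9800
= 28.1312

28.1312


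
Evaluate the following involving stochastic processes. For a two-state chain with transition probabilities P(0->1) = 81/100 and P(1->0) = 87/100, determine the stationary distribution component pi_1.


Stationary distribution: pi_0 = p10/(p01+p10), pi_1 = p01/(p01+p10)
p01 = 0.8100, p10 = 0.8700
pi_1 = 0.4821

0.4821


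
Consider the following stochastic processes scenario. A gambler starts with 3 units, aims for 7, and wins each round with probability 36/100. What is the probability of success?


Gambler's ruin formula:
r = q/p = 0.6400/0.3600 = 1.7778
P(win) = (1 - r^i)/(1 - r^N)
= (1 - 1.7778^3)/(1 - 1.7778^7)
= 0.0838

0.0838


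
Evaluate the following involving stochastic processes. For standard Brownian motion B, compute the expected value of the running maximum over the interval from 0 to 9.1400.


E(max B(s)) = sqrt(2t/pi)
= sqrt(2*9.1400/pi)
= sqrt(5.8187)
= 2.4122

2.4122


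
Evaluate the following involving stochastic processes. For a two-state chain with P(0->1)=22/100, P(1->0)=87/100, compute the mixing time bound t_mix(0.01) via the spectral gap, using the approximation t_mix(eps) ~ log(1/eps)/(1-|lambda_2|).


lambda_2 = |1 - p01 - p10| = |1 - 0.2200 - 0.8700| = 0.0900
t_mix ~ log(1/eps)/(1 - |lambda_2|)
= log(100)/(1 - 0.0900) = 4.6052/0.9100
= 5.0606

5.0606


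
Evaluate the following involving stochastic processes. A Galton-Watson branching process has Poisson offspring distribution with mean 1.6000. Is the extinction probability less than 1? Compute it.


Since mu = 1.6000 > 1, extinction prob q < 1.
Solve s = exp(mu*(s-1)) iteratively.
q = 0.3580

0.3580


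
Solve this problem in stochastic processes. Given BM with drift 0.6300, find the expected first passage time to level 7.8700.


Expected first passage time = a/mu
= 7.8700/0.6300
= 12.4921

12.4921


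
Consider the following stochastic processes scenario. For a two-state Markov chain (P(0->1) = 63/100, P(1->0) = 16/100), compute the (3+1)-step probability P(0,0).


P^4 = P^3 * P^1
Computing via matrix multiplication of the transition matrix.
Entry (0,0) of P^4 = 0.2041

0.2041


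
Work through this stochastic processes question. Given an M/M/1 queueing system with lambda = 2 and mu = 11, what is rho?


rho = lambda/mu
= 2/11
= 0.1818

0.1818


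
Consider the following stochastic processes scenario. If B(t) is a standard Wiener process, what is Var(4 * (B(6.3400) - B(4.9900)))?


Var(alpha*(B(t)-B(s))) = alpha^2 * (t-s)
= 4^2 * (6.3400 - 4.9900)
= 16 * 1.3500
= 21.6000

21.6000


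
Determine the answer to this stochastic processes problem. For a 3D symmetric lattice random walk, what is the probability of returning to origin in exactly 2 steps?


P(return in 2 steps) = P(reverse first step) = 1/(2d)
= 1/6
= 0.1667

0.1667


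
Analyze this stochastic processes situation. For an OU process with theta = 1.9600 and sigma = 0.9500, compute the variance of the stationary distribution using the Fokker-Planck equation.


Stationary variance = sigma^2 / (2*theta)
= 0.9500^2 / (2*1.9600)
= 0.9025 / 3.9200
= 0.2302

0.2302


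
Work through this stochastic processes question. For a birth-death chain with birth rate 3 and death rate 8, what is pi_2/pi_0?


For birth-death process, pi_n/pi_0 = (lambda/mu)^n
= (3/8)^2
= 0.1406

0.1406


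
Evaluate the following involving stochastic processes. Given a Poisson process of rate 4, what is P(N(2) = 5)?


P(N(t)=k) = (lambda*t)^k * exp(-lambda*t) / k!
lambda*t = 8
= 8^5 * exp(-8) / 5!
= 32768 * 3.3546e-04 / 120
= 0.0916

0.0916


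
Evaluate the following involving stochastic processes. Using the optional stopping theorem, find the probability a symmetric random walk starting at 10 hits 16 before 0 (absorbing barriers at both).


By optional stopping theorem: E(M at tau) = M(0) = 10
P(hit 16)*16 + P(hit 0)*0 = 10
P(hit 16) = (10 - 0)/(16 - 0) = 5/8 = 0.6250

0.6250


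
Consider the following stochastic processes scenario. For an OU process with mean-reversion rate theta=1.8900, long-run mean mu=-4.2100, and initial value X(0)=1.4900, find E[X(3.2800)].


E[X(t)] = mu + (X(0) - mu)*exp(-theta*t)
= -4.2100 + (1.4900 - -4.2100)*exp(-1.8900*3.2800)
= -4.2100 + 5.7000 * 0.0020
= -4.1984

-4.1984


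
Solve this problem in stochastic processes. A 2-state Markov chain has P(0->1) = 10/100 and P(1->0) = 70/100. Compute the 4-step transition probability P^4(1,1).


Computing P^4 by matrix multiplication.
P = [[0.9000, 0.1000], [0.7000, 0.3000]]
After raising P to the power 4:
P^4(1,1) = 0.1264

0.1264


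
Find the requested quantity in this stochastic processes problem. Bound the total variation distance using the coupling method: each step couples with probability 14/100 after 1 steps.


TV distance bound <= (1-delta)^n
= (1 - 0.1400)^1
= 0.8600^1
= 0.8600

0.8600


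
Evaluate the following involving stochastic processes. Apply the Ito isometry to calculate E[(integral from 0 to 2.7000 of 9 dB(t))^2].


By Ito isometry: E[(int f dB)^2] = int f^2 dt
= 9^2 * 2.7000
= 81 * 2.7000 = 218.7000

218.7000


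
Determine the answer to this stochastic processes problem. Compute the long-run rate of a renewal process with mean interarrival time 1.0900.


Long-run renewal rate = 1/E(X)
= 1/1.0900
= 0.9174

0.9174


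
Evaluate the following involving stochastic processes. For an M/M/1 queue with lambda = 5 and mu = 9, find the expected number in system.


rho = 5/9 = 0.5556
L = rho/(1-rho)
= 0.5556/0.4444
= 1.2500

1.2500


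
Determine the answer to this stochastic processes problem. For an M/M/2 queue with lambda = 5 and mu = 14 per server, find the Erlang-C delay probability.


a = lambda/mu = 0.3571
rho = a/c = 0.1786
Erlang-C formula applied:
C(c,a) = 0.0541

0.0541


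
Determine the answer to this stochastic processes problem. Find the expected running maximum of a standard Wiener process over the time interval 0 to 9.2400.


E(max B(s)) = sqrt(2t/pi)
= sqrt(2*9.2400/pi)
= sqrt(5.8824)
= 2.4254

2.4254


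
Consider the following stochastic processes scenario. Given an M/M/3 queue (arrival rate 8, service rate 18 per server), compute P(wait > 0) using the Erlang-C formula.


a = lambda/mu = 0.4444
rho = a/c = 0.1481
Erlang-C formula applied:
C(c,a) = 0.0110

0.0110


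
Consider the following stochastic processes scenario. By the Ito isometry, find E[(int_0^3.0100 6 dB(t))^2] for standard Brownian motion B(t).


By Ito isometry: E[(int f dB)^2] = int f^2 dt
= 6^2 * 3.0100
= 36 * 3.0100 = 108.3600

108.3600


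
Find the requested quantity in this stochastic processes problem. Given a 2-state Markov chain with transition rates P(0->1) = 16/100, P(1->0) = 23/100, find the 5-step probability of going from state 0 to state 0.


Computing P^5 by matrix multiplication.
P = [[0.8400, 0.1600], [0.2300, 0.7700]]
After raising P to the power 5:
P^5(0,0) = 0.6244

0.6244


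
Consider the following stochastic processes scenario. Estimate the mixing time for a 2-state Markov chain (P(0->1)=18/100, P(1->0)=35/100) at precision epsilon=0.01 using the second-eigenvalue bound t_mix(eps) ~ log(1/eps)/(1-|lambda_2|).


lambda_2 = |1 - p01 - p10| = |1 - 0.1800 - 0.3500| = 0.4700
t_mix ~ log(1/eps)/(1 - |lambda_2|)
= log(100)/(1 - 0.4700) = 4.6052/0.5300
= 8.6890

8.6890


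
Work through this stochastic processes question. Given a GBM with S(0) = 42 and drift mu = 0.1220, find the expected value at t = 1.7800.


E[S(t)] = S(0) * exp(mu * t)
= 42 * exp(0.1220 * 1.7800)
= 42 * 1.2425
= 52.1868

52.1868


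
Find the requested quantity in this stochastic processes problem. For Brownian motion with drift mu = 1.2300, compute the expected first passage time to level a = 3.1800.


Expected first passage time = a/mu
= 3.1800/1.2300
= 2.5854

2.5854


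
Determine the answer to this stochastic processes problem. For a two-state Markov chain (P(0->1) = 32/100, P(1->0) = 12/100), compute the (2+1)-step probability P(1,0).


P^3 = P^2 * P^1
Computing via matrix multiplication of the transition matrix.
Entry (1,0) of P^3 = 0.2248

0.2248


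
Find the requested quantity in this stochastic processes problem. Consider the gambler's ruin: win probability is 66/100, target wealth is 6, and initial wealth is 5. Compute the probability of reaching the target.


Gambler's ruin formula:
r = q/p = 0.3400/0.6600 = 0.5152
P(win) = (1 - r^i)/(1 - r^N)
= (1 - 0.5152^5)/(1 - 0.5152^6)
= 0.9821

0.9821


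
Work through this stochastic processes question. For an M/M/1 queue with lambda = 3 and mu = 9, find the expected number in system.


rho = 3/9 = 0.3333
L = rho/(1-rho)
= 0.3333/0.6667
= 0.5000

0.5000


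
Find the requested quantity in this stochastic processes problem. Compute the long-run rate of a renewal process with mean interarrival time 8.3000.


Long-run renewal rate = 1/E(X)
= 1/8.3000
= 0.1205

0.1205


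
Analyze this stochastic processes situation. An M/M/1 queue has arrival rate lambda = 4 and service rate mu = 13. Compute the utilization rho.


rho = lambda/mu
= 4/13
= 0.3077

0.3077


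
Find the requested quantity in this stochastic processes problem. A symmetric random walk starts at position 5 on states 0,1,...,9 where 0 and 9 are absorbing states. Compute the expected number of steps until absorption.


For symmetric RW on 0,...,N with absorbing barriers, E(i) = i*(N-i)
E(5) = 5 * 4 = 20

20


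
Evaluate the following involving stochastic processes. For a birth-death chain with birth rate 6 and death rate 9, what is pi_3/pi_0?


For birth-death process, pi_n/pi_0 = (lambda/mu)^n
= (6/9)^3
= 0.2963

0.2963


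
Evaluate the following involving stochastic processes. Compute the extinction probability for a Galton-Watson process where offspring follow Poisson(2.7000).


Since mu = 2.7000 > 1, extinction prob q < 1.
Solve s = exp(mu*(s-1)) iteratively.
q = 0.0844

0.0844


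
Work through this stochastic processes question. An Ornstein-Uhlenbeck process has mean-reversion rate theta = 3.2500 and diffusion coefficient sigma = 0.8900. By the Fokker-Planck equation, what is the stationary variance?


Stationary variance = sigma^2 / (2*theta)
= 0.8900^2 / (2*3.2500)
= 0.7921 / 6.5000
= 0.1219

0.1219


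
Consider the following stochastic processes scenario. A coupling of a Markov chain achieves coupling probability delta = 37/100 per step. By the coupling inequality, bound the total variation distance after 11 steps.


TV distance bound <= (1-delta)^n
= (1 - 0.3700)^11
= 0.6300^11
= 0.0062

0.0062


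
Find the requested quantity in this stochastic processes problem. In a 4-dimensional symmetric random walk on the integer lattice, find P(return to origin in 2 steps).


P(return in 2 steps) = P(reverse first step) = 1/(2d)
= 1/8
= 0.1250

0.1250


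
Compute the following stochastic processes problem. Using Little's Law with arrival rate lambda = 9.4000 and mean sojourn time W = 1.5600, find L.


Little's Law: L = lambda * W
= 9.4000 * 1.5600
= 14.6640

14.6640


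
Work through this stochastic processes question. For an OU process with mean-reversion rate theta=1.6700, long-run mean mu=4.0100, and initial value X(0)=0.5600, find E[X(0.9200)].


E[X(t)] = mu + (X(0) - mu)*exp(-theta*t)
= 4.0100 + (0.5600 - 4.0100)*exp(-1.6700*0.9200)
= 4.0100 + -3.4500 * 0.2152
= 3.2677

3.2677


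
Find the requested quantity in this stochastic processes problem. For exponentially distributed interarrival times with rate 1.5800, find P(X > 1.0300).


P(X > t) = exp(-lambda * t)
= exp(-1.5800 * 1.0300)
= exp(-1.6274) = 0.1964

0.1964


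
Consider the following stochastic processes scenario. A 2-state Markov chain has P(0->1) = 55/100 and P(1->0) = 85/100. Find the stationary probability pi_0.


Stationary distribution: pi_0 = p10/(p01+p10), pi_1 = p01/(p01+p10)
p01 = 0.5500, p10 = 0.8500
pi_0 = 0.6071

0.6071


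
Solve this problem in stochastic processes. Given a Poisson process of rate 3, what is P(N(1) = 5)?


P(N(t)=k) = (lambda*t)^k * exp(-lambda*t) / k!
lambda*t = 3
= 3^5 * exp(-3) / 5!
= 243 * 0.0498 / 120
= 0.1008

0.1008


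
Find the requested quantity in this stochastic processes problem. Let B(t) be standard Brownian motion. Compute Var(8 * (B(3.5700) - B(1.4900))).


Var(alpha*(B(t)-B(s))) = alpha^2 * (t-s)
= 8^2 * (3.5700 - 1.4900)
= 64 * 2.0800
= 133.1200

133.1200


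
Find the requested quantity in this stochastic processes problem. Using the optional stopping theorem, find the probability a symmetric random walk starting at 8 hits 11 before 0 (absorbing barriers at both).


By optional stopping theorem: E(M at tau) = M(0) = 8
P(hit 11)*11 + P(hit 0)*0 = 8
P(hit 11) = (8 - 0)/(11 - 0) = 8/11 = 0.7273

0.7273


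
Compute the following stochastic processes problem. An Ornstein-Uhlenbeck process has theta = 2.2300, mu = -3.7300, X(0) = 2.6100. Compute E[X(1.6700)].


E[X(t)] = mu + (X(0) - mu)*exp(-theta*t)
= -3.7300 + (2.6100 - -3.7300)*exp(-2.2300*1.6700)
= -3.7300 + 6.3400 * 0.0241
= -3.5770

-3.5770


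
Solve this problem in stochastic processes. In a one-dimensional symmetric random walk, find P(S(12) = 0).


P(S(12) = 0) = C(12,6) / 4^6
= 924 / 4096
= 0.2256

0.2256


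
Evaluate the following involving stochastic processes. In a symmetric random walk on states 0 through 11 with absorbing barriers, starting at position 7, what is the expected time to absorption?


For symmetric RW on 0,...,N with absorbing barriers, E(i) = i*(N-i)
E(7) = 7 * 4 = 28

28


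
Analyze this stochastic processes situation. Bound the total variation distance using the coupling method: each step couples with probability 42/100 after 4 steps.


TV distance bound <= (1-delta)^n
= (1 - 0.4200)^4
= 0.5800^4
= 0.1132

0.1132


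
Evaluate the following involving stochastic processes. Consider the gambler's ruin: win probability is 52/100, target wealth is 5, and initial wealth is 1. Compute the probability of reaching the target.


Gambler's ruin formula:
r = q/p = 0.4800/0.5200 = 0.9231
P(win) = (1 - r^i)/(1 - r^N)
= (1 - 0.9231^1)/(1 - 0.9231^5)
= 0.2332

0.2332


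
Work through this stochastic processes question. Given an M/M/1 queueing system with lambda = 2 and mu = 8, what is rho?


rho = lambda/mu
= 2/8
= 0.2500

0.2500


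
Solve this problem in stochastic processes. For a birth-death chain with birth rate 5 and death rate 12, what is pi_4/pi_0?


For birth-death process, pi_n/pi_0 = (lambda/mu)^n
= (5/12)^4
= 0.0301

0.0301


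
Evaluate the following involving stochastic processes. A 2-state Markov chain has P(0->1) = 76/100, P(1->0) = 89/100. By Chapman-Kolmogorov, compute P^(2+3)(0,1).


P^5 = P^2 * P^3
Computing via matrix multiplication of the transition matrix.
Entry (0,1) of P^5 = 0.5140

0.5140


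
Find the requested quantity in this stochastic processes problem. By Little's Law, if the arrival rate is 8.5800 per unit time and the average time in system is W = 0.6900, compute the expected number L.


Little's Law: L = lambda * W
= 8.5800 * 0.6900
= 5.9202

5.9202


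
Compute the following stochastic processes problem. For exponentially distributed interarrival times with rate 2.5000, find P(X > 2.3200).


P(X > t) = exp(-lambda * t)
= exp(-2.5000 * 2.3200)
= exp(-5.8000) = 0.0030

0.0030


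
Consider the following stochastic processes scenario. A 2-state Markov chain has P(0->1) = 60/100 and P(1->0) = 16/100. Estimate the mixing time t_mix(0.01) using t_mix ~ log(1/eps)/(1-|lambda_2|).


lambda_2 = |1 - p01 - p10| = |1 - 0.6000 - 0.1600| = 0.2400
t_mix ~ log(1/eps)/(1 - |lambda_2|)
= log(100)/(1 - 0.2400) = 4.6052/0.7600
= 6.0594

6.0594


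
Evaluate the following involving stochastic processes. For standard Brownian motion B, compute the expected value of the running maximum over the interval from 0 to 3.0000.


E(max B(s)) = sqrt(2t/pi)
= sqrt(2*3.0000/pi)
= sqrt(1.9099)
= 1.3820

1.3820


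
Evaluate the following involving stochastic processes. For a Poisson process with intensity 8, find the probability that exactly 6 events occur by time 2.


P(N(t)=k) = (lambda*t)^k * exp(-lambda*t) / k!
lambda*t = 16
= 16^6 * exp(-16) / 6!
= 16777216 * 1.1254e-07 / 720
= 0.0026

0.0026


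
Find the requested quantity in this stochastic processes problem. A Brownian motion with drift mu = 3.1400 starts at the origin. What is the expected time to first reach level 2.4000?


Expected first passage time = a/mu
= 2.4000/3.1400
= 0.7643

0.7643


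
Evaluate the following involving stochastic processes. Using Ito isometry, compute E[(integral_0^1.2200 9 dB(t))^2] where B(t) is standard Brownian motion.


By Ito isometry: E[(int f dB)^2] = int f^2 dt
= 9^2 * 1.2200
= 81 * 1.2200 = 98.8200

98.8200


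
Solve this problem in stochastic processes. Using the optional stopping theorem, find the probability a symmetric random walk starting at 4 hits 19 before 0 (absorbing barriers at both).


By optional stopping theorem: E(M at tau) = M(0) = 4
P(hit 19)*19 + P(hit 0)*0 = 4
P(hit 19) = (4 - 0)/(19 - 0) = 4/19 = 0.2105

0.2105


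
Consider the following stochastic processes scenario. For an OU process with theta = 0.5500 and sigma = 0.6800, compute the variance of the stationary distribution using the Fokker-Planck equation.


Stationary variance = sigma^2 / (2*theta)
= 0.6800^2 / (2*0.5500)
= 0.4624 / 1.1000
= 0.4204

0.4204


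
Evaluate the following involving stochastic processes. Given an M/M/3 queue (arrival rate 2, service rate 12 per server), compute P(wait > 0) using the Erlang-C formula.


a = lambda/mu = 0.1667
rho = a/c = 0.0556
Erlang-C formula applied:
C(c,a) = 6.9156e-04

6.9156e-04


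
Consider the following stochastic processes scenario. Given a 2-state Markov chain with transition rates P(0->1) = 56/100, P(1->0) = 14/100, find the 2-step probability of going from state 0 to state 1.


Computing P^2 by matrix multiplication.
P = [[0.4400, 0.5600], [0.1400, 0.8600]]
After raising P to the power 2:
P^2(0,1) = 0.7280

0.7280


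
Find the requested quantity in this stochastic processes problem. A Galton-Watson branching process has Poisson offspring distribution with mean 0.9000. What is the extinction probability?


Since mu = 0.9000 <= 1, extinction probability = 1.

1.0000


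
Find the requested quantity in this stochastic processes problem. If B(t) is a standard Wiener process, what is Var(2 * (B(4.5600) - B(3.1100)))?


Var(alpha*(B(t)-B(s))) = alpha^2 * (t-s)
= 2^2 * (4.5600 - 3.1100)
= 4 * 1.4500
= 5.8000

5.8000


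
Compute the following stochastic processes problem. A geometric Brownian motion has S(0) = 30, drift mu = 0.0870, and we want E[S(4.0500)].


E[S(t)] = S(0) * exp(mu * t)
= 30 * exp(0.0870 * 4.0500)
= 30 * 1.4224
= 42.6722

42.6722


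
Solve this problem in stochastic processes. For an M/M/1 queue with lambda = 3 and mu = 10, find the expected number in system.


rho = 3/10 = 0.3000
L = rho/(1-rho)
= 0.3000/0.7000
= 0.4286

0.4286


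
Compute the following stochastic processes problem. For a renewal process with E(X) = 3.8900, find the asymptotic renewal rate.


Long-run renewal rate = 1/E(X)
= 1/3.8900
= 0.2571

0.2571


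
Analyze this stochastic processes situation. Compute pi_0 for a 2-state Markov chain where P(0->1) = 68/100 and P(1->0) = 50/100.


Stationary distribution: pi_0 = p10/(p01+p10), pi_1 = p01/(p01+p10)
p01 = 0.6800, p10 = 0.5000
pi_0 = 0.4237

0.4237


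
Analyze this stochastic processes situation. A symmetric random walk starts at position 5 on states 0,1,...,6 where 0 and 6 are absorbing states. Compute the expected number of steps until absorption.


For symmetric RW on 0,...,N with absorbing barriers, E(i) = i*(N-i)
E(5) = 5 * 1 = 5

5


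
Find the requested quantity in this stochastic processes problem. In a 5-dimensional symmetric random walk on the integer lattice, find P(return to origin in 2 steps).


P(return in 2 steps) = P(reverse first step) = 1/(2d)
= 1/10
= 0.1000

0.1000


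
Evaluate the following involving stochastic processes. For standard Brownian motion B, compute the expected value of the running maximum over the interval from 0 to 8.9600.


E(max B(s)) = sqrt(2t/pi)
= sqrt(2*8.9600/pi)
= sqrt(5.7041)
= 2.3883

2.3883


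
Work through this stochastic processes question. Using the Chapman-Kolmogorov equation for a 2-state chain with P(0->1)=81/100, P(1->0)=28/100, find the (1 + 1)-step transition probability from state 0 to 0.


P^2 = P^1 * P^1
Computing via matrix multiplication of the transition matrix.
Entry (0,0) of P^2 = 0.2629

0.2629


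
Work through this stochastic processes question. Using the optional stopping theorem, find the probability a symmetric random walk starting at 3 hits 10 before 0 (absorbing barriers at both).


By optional stopping theorem: E(M at tau) = M(0) = 3
P(hit 10)*10 + P(hit 0)*0 = 3
P(hit 10) = (3 - 0)/(10 - 0) = 3/10 = 0.3000

0.3000


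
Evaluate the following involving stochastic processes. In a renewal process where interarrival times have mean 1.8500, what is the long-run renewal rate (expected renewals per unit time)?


Long-run renewal rate = 1/E(X)
= 1/1.8500
= 0.5405

0.5405


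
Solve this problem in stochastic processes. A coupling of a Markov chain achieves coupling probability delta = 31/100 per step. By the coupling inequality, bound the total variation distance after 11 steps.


TV distance bound <= (1-delta)^n
= (1 - 0.3100)^11
= 0.6900^11
= 0.0169

0.0169


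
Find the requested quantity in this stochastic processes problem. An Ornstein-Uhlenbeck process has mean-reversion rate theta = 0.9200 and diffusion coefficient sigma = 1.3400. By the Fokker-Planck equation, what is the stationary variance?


Stationary variance = sigma^2 / (2*theta)
= 1.3400^2 / (2*0.9200)
= 1.7956 / 1.8400
= 0.9759

0.9759


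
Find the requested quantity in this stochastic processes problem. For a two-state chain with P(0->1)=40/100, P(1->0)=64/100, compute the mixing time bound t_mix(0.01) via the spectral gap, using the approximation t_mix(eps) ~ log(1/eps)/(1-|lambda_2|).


lambda_2 = |1 - p01 - p10| = |1 - 0.4000 - 0.6400| = 0.0400
t_mix ~ log(1/eps)/(1 - |lambda_2|)
= log(100)/(1 - 0.0400) = 4.6052/0.9600
= 4.7971

4.7971


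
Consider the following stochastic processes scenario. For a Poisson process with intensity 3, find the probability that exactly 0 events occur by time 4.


P(N(t)=k) = (lambda*t)^k * exp(-lambda*t) / k!
lambda*t = 12
= 12^0 * exp(-12) / 0!
= 1 * 6.1442e-06 / 1
= 6.1442e-06

6.1442e-06


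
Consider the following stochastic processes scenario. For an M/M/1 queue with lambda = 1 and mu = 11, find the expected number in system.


rho = 1/11 = 0.0909
L = rho/(1-rho)
= 0.0909/0.9091
= 0.1000

0.1000


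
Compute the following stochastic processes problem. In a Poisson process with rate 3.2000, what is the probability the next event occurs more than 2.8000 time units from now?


P(X > t) = exp(-lambda * t)
= exp(-3.2000 * 2.8000)
= exp(-8.9600) = 1.2845e-04

1.2845e-04


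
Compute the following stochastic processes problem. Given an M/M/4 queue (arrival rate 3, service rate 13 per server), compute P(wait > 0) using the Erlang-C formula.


a = lambda/mu = 0.2308
rho = a/c = 0.0577
Erlang-C formula applied:
C(c,a) = 9.9560e-05

9.9560e-05


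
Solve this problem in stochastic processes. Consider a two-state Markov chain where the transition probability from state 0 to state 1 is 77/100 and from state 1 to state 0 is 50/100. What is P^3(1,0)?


Computing P^3 by matrix multiplication.
P = [[0.2300, 0.7700], [0.5000, 0.5000]]
After raising P to the power 3:
P^3(1,0) = 0.4014

0.4014


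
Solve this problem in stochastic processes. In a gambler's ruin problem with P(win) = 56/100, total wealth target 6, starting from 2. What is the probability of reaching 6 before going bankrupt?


Gambler's ruin formula:
r = q/p = 0.4400/0.5600 = 0.7857
P(win) = (1 - r^i)/(1 - r^N)
= (1 - 0.7857^2)/(1 - 0.7857^6)
= 0.5004

0.5004


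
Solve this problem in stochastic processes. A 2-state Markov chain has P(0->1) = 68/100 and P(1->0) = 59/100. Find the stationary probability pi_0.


Stationary distribution: pi_0 = p10/(p01+p10), pi_1 = p01/(p01+p10)
p01 = 0.6800, p10 = 0.5900
pi_0 = 0.4646

0.4646


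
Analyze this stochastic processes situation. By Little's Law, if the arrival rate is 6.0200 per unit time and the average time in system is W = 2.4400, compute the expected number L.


Little's Law: L = lambda * W
= 6.0200 * 2.4400
= 14.6888

14.6888


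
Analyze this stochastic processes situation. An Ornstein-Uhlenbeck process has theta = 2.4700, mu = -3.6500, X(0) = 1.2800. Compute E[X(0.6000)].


E[X(t)] = mu + (X(0) - mu)*exp(-theta*t)
= -3.6500 + (1.2800 - -3.6500)*exp(-2.4700*0.6000)
= -3.6500 + 4.9300 * 0.2272
= -2.5300

-2.5300


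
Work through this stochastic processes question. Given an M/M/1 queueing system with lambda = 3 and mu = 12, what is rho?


rho = lambda/mu
= 3/12
= 0.2500

0.2500


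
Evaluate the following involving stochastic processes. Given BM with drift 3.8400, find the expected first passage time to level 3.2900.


Expected first passage time = a/mu
= 3.2900/3.8400
= 0.8568

0.8568


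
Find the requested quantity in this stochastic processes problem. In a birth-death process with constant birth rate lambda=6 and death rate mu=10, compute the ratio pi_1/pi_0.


For birth-death process, pi_n/pi_0 = (lambda/mu)^n
= (6/10)^1
= 0.6000

0.6000


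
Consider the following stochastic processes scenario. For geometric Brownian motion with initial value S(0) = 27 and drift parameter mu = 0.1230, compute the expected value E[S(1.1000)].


E[S(t)] = S(0) * exp(mu * t)
= 27 * exp(0.1230 * 1.1000)
= 27 * 1.1449
= 30.9118

30.9118


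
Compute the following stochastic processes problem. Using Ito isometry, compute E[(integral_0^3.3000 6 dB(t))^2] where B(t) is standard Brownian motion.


By Ito isometry: E[(int f dB)^2] = int f^2 dt
= 6^2 * 3.3000
= 36 * 3.3000 = 118.8000

118.8000


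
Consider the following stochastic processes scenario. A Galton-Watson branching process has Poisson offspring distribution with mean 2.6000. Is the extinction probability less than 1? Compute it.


Since mu = 2.6000 > 1, extinction prob q < 1.
Solve s = exp(mu*(s-1)) iteratively.
q = 0.0951

0.0951


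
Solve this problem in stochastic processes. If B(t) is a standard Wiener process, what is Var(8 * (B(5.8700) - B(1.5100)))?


Var(alpha*(B(t)-B(s))) = alpha^2 * (t-s)
= 8^2 * (5.8700 - 1.5100)
= 64 * 4.3600
= 279.0400

279.0400


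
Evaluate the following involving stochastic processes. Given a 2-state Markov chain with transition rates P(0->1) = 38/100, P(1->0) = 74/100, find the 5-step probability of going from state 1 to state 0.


Computing P^5 by matrix multiplication.
P = [[0.6200, 0.3800], [0.7400, 0.2600]]
After raising P to the power 5:
P^5(1,0) = 0.6607

0.6607


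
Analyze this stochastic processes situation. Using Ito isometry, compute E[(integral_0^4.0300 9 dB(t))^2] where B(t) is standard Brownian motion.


By Ito isometry: E[(int f dB)^2] = int f^2 dt
= 9^2 * 4.0300
= 81 * 4.0300 = 326.4300

326.4300


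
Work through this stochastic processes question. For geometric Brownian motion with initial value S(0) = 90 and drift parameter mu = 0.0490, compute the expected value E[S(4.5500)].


E[S(t)] = S(0) * exp(mu * t)
= 90 * exp(0.0490 * 4.5500)
= 90 * 1.2498
= 112.4782

112.4782


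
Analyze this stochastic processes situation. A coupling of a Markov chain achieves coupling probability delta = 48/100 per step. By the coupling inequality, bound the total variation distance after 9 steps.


TV distance bound <= (1-delta)^n
= (1 - 0.4800)^9
= 0.5200^9
= 0.0028

0.0028


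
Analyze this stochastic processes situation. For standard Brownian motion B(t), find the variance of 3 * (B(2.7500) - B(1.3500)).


Var(alpha*(B(t)-B(s))) = alpha^2 * (t-s)
= 3^2 * (2.7500 - 1.3500)
= 9 * 1.4000
= 12.6000

12.6000


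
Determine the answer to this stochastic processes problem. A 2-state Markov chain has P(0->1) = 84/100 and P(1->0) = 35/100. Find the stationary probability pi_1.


Stationary distribution: pi_0 = p10/(p01+p10), pi_1 = p01/(p01+p10)
p01 = 0.8400, p10 = 0.3500
pi_1 = 0.7059

0.7059


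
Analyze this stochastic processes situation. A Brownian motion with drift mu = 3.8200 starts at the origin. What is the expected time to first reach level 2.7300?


Expected first passage time = a/mu
= 2.7300/3.8200
= 0.7147

0.7147


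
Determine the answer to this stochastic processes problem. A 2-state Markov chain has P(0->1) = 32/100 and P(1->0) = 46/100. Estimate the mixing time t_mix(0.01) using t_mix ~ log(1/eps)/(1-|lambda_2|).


lambda_2 = |1 - p01 - p10| = |1 - 0.3200 - 0.4600| = 0.2200
t_mix ~ log(1/eps)/(1 - |lambda_2|)
= log(100)/(1 - 0.2200) = 4.6052/0.7800
= 5.9041

5.9041


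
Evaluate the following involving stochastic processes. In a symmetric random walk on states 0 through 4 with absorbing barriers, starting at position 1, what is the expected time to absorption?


For symmetric RW on 0,...,N with absorbing barriers, E(i) = i*(N-i)
E(1) = 1 * 3 = 3

3


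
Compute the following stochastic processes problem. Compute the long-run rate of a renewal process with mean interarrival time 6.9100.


Long-run renewal rate = 1/E(X)
= 1/6.9100
= 0.1447

0.1447


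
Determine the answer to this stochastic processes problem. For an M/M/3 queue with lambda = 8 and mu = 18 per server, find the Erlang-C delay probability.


a = lambda/mu = 0.4444
rho = a/c = 0.1481
Erlang-C formula applied:
C(c,a) = 0.0110

0.0110


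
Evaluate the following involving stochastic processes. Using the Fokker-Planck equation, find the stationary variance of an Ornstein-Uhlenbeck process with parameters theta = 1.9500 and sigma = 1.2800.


Stationary variance = sigma^2 / (2*theta)
= 1.2800^2 / (2*1.9500)
= 1.6384 / 3.9000
= 0.4201

0.4201


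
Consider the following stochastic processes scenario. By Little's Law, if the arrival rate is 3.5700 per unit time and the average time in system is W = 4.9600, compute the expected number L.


Little's Law: L = lambda * W
= 3.5700 * 4.9600
= 17.7072

17.7072


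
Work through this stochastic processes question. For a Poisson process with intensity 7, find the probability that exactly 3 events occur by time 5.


P(N(t)=k) = (lambda*t)^k * exp(-lambda*t) / k!
lambda*t = 35
= 35^3 * exp(-35) / 3!
= 42875 * 6.3051e-16 / 6
= 4.5055e-12

4.5055e-12


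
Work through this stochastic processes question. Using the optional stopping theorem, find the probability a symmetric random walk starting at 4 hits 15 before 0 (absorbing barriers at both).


By optional stopping theorem: E(M at tau) = M(0) = 4
P(hit 15)*15 + P(hit 0)*0 = 4
P(hit 15) = (4 - 0)/(15 - 0) = 4/15 = 0.2667

0.2667


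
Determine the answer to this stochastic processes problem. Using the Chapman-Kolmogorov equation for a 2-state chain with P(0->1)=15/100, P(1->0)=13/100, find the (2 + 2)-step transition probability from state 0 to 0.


P^4 = P^2 * P^2
Computing via matrix multiplication of the transition matrix.
Entry (0,0) of P^4 = 0.6083

0.6083


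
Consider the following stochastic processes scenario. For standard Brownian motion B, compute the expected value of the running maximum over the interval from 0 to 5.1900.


E(max B(s)) = sqrt(2t/pi)
= sqrt(2*5.1900/pi)
= sqrt(3.3041)
= 1.8177

1.8177


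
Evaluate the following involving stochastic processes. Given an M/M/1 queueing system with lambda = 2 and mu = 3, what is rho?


rho = lambda/mu
= 2/3
= 0.6667

0.6667


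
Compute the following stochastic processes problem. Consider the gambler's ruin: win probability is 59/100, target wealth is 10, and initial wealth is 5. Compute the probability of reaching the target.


Gambler's ruin formula:
r = q/p = 0.4100/0.5900 = 0.6949
P(win) = (1 - r^i)/(1 - r^N)
= (1 - 0.6949^5)/(1 - 0.6949^10)
= 0.8605

0.8605


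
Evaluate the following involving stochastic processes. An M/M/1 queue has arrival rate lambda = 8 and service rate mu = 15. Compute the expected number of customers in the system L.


rho = 8/15 = 0.5333
L = rho/(1-rho)
= 0.5333/0.4667
= 1.1429

1.1429


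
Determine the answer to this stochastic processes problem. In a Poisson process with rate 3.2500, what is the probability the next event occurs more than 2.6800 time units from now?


P(X > t) = exp(-lambda * t)
= exp(-3.2500 * 2.6800)
= exp(-8.7100) = 1.6493e-04

1.6493e-04


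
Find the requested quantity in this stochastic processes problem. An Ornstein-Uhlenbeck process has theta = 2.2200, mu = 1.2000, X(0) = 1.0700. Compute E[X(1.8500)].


E[X(t)] = mu + (X(0) - mu)*exp(-theta*t)
= 1.2000 + (1.0700 - 1.2000)*exp(-2.2200*1.8500)
= 1.2000 + -0.1300 * 0.0165
= 1.1979

1.1979


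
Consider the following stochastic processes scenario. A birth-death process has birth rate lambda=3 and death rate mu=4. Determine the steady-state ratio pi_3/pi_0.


For birth-death process, pi_n/pi_0 = (lambda/mu)^n
= (3/4)^3
= 0.4219

0.4219


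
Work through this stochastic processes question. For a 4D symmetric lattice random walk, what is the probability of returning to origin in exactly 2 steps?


P(return in 2 steps) = P(reverse first step) = 1/(2d)
= 1/8
= 0.1250

0.1250


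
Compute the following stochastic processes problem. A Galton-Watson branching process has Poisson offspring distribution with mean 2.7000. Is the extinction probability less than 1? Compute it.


Since mu = 2.7000 > 1, extinction prob q < 1.
Solve s = exp(mu*(s-1)) iteratively.
q = 0.0844

0.0844


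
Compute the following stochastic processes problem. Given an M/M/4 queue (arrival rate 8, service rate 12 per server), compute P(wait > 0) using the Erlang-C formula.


a = lambda/mu = 0.6667
rho = a/c = 0.1667
Erlang-C formula applied:
C(c,a) = 0.0051

0.0051


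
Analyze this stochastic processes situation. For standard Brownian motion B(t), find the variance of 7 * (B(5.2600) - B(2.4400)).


Var(alpha*(B(t)-B(s))) = alpha^2 * (t-s)
= 7^2 * (5.2600 - 2.4400)
= 49 * 2.8200
= 138.1800

138.1800


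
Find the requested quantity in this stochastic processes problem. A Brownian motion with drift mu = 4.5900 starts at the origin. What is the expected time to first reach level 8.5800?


Expected first passage time = a/mu
= 8.5800/4.5900
= 1.8693

1.8693


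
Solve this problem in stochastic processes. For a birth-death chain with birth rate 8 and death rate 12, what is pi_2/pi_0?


For birth-death process, pi_n/pi_0 = (lambda/mu)^n
= (8/12)^2
= 0.4444

0.4444


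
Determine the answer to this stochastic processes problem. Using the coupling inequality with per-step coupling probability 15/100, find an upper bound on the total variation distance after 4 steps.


TV distance bound <= (1-delta)^n
= (1 - 0.1500)^4
= 0.8500^4
= 0.5220

0.5220


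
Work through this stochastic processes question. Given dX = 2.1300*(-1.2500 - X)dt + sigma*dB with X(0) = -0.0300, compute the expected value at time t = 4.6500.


E[X(t)] = mu + (X(0) - mu)*exp(-theta*t)
= -1.2500 + (-0.0300 - -1.2500)*exp(-2.1300*4.6500)
= -1.2500 + 1.2200 * 4.9949e-05
= -1.2499

-1.2499


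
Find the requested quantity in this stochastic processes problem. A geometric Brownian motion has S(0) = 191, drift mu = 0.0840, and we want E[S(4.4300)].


E[S(t)] = S(0) * exp(mu * t)
= 191 * exp(0.0840 * 4.4300)
= 191 * 1.4508
= 277.1041

277.1041


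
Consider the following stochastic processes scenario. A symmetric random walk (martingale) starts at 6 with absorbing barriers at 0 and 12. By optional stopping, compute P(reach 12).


By optional stopping theorem: E(M at tau) = M(0) = 6
P(hit 12)*12 + P(hit 0)*0 = 6
P(hit 12) = (6 - 0)/(12 - 0) = 1/2 = 0.5000

0.5000


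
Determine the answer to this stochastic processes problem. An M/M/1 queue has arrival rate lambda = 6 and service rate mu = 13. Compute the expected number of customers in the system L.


rho = 6/13 = 0.4615
L = rho/(1-rho)
= 0.4615/0.5385
= 0.8571

0.8571


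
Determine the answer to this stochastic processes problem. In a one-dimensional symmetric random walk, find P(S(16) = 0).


P(S(16) = 0) = C(16,8) / 4^8
= 12870 / 65536
= 0.1964

0.1964


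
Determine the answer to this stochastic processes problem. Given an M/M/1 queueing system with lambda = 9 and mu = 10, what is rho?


rho = lambda/mu
= 9/10
= 0.9000

0.9000


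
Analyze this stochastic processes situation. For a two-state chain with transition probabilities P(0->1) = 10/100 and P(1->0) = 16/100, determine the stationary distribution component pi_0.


Stationary distribution: pi_0 = p10/(p01+p10), pi_1 = p01/(p01+p10)
p01 = 0.1000, p10 = 0.1600
pi_0 = 0.6154

0.6154


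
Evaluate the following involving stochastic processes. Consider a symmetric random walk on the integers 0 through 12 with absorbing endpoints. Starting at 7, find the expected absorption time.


For symmetric RW on 0,...,N with absorbing barriers, E(i) = i*(N-i)
E(7) = 7 * 5 = 35

35


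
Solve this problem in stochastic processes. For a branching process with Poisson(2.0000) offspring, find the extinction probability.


Since mu = 2.0000 > 1, extinction prob q < 1.
Solve s = exp(mu*(s-1)) iteratively.
q = 0.2032

0.2032


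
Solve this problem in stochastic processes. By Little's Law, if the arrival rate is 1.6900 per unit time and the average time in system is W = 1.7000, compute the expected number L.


Little's Law: L = lambda * W
= 1.6900 * 1.7000
= 2.8730

2.8730


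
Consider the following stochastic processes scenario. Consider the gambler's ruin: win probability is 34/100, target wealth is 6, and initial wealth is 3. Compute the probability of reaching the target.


Gambler's ruin formula:
r = q/p = 0.6600/0.3400 = 1.9412
P(win) = (1 - r^i)/(1 - r^N)
= (1 - 1.9412^3)/(1 - 1.9412^6)
= 0.1203

0.1203


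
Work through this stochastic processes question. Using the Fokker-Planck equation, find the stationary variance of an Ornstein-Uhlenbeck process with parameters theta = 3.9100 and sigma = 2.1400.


Stationary variance = sigma^2 / (2*theta)
= 2.1400^2 / (2*3.9100)
= 4.5796 / 7.8200
= 0.5856

0.5856


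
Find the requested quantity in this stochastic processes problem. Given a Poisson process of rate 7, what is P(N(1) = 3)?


P(N(t)=k) = (lambda*t)^k * exp(-lambda*t) / k!
lambda*t = 7
= 7^3 * exp(-7) / 3!
= 343 * 9.1188e-04 / 6
= 0.0521

0.0521


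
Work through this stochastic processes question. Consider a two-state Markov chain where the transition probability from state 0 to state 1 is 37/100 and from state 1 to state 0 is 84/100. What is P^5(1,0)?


Computing P^5 by matrix multiplication.
P = [[0.6300, 0.3700], [0.8400, 0.1600]]
After raising P to the power 5:
P^5(1,0) = 0.6945

0.6945


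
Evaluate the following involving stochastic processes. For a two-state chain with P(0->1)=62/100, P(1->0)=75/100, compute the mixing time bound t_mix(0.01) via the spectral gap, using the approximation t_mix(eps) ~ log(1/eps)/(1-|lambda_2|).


lambda_2 = |1 - p01 - p10| = |1 - 0.6200 - 0.7500| = 0.3700
t_mix ~ log(1/eps)/(1 - |lambda_2|)
= log(100)/(1 - 0.3700) = 4.6052/0.6300
= 7.3098

7.3098


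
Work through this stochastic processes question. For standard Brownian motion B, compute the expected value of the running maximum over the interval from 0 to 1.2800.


E(max B(s)) = sqrt(2t/pi)
= sqrt(2*1.2800/pi)
= sqrt(0.8149)
= 0.9027

0.9027
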